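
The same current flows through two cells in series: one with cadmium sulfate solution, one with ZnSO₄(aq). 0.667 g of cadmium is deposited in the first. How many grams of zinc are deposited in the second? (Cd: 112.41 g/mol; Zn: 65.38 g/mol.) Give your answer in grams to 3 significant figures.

n(Cd) = 0.667 / 112.41 = 0.005934 mol
Cd²⁺ + 2e⁻ → Cd, so n(e⁻) = 2 × 0.005934 = 0.01187 mol
In series, the same 0.01187 mol of electrons flows through the second cell.
Zn²⁺ + 2e⁻ → Zn, so n(Zn) = 0.01187 / 2 = 0.005935 mol
m(Zn) = 0.005935 × 65.38 = 0.388 g

0.388 g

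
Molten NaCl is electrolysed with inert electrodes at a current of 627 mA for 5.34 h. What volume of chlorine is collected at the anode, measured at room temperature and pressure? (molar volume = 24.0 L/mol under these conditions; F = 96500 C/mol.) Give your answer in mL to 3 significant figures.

1500 mL

Charge passed = 0.627 × 19224 = 12050 C
Moles of electrons = 12050 / 96500 = 0.1249 mol
2Cl⁻ → Cl₂ + 2e⁻, so n(Cl₂) = 0.1249 / 2 = 0.06245 mol
V = 0.06245 × 24.0 = 1.499 L
= 1500 mL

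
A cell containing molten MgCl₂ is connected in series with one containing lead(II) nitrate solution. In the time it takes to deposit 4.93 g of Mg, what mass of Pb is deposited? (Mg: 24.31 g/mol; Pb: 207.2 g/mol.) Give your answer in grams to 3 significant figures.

42.0 g

n(Mg) = 4.93 / 24.31 = 0.2028 mol
Mg²⁺ + 2e⁻ → Mg, so n(e⁻) = 2 × 0.2028 = 0.4056 mol
The cells are in series, so the same charge (and hence the same n(e⁻) = 0.4056 mol) passes through both.
Pb²⁺ + 2e⁻ → Pb, so n(Pb) = 0.4056 / 2 = 0.2028 mol
m(Pb) = 0.2028 × 207.2 = 42.0 g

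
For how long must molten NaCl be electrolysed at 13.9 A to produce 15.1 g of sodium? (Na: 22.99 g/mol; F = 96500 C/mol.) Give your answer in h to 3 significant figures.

1.27 h

n(Na) = 15.1 / 22.99 = 0.6568 mol
Na⁺ + e⁻ → Na, so n(e⁻) = 0.6568 mol
Q = 0.6568 × 96500 = 63380 C
t = Q / I = 63380 / 13.9 = 4560 s = 1.27 h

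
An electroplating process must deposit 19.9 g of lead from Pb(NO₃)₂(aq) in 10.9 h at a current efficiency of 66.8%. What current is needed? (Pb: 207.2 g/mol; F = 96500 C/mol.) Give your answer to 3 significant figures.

n(Pb) = 19.9 / 207.2 = 0.09604 mol
Pb²⁺ + 2e⁻ → Pb, so n(e⁻) = 2 × 0.09604 = 0.1921 mol
Q = 0.1921 × 96500 / 0.668 = 27750 C
I = Q / t = 27750 / 39240 s = 0.707 A

0.707 A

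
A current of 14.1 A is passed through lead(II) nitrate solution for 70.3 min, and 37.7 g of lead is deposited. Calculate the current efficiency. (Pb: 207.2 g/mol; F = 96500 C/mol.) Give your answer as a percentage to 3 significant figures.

59.0%

Q = 14.1 × 4218 = 59470 C
n(e⁻) = 59470 / 96500 = 0.6163 mol
Pb²⁺ + 2e⁻ → Pb, so theoretical n(Pb) = 0.3082 mol → 63.86 g
Efficiency = 37.7 / 63.86 = 0.5904 = 59.0%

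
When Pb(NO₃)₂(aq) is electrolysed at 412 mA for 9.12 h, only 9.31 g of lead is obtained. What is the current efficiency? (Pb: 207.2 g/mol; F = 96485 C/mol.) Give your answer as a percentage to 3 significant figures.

64.1%

Q = 0.412 × 32832 = 13530 C
n(e⁻) = 13530 / 96485 = 0.1402 mol
Pb²⁺ + 2e⁻ → Pb, so theoretical n(Pb) = 0.07010 mol → 14.52 g
Efficiency = 9.31 / 14.52 = 0.6412 = 64.1%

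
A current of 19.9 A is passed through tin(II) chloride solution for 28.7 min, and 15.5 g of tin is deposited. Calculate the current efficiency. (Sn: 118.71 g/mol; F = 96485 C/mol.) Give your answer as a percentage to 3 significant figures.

73.5%

Q = 19.9 × 1722 = 34270 C
n(e⁻) = 34270 / 96485 = 0.3552 mol
Sn²⁺ + 2e⁻ → Sn, so theoretical n(Sn) = 0.1776 mol → 21.08 g
Efficiency = 15.5 / 21.08 = 0.7353 = 73.5%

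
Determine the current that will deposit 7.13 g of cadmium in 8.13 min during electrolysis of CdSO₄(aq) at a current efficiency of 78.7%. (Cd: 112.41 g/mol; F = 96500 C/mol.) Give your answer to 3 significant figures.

31.9 A

n(Cd) = 7.13 / 112.41 = 0.06343 mol
Cd²⁺ + 2e⁻ → Cd, so n(e⁻) = 2 × 0.06343 = 0.1269 mol
Q = 0.1269 × 96500 / 0.787 = 15560 C
I = Q / t = 15560 / 487.8 s = 31.9 A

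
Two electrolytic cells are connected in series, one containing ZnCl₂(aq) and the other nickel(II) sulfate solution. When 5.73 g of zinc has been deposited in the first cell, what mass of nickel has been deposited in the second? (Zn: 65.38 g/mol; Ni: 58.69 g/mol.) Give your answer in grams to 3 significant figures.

n(Zn) = 5.73 / 65.38 = 0.08764 mol
Zn²⁺ + 2e⁻ → Zn, so n(e⁻) = 2 × 0.08764 = 0.1753 mol
Since the cells are in series, n(e⁻) in the Ni cell is also 0.1753 mol.
Ni²⁺ + 2e⁻ → Ni, so n(Ni) = 0.1753 / 2 = 0.08765 mol
m(Ni) = 0.08765 × 58.69 = 5.14 g

5.14 g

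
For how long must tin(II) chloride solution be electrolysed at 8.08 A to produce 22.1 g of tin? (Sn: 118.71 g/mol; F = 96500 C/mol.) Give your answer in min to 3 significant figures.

74.1 min

n(Sn) = 22.1 / 118.71 = 0.1862 mol
Sn²⁺ + 2e⁻ → Sn, so n(e⁻) = 2 × 0.1862 = 0.3724 mol
Q = 0.3724 × 96500 = 35940 C
t = Q / I = 35940 / 8.08 = 4448 s = 74.1 min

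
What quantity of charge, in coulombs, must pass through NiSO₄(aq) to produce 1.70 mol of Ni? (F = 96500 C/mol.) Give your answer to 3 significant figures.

3.28×10^5 C

Ni²⁺ + 2e⁻ → Ni, so n(e⁻) = 2 × 1.70 = 3.400 mol
Q = 3.400 × 96500 = 3.281×10^5 C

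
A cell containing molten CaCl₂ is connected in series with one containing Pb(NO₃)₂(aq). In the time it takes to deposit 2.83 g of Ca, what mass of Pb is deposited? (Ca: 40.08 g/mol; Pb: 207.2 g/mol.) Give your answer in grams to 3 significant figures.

14.6 g

n(Ca) = 2.83 / 40.08 = 0.07061 mol
Ca²⁺ + 2e⁻ → Ca, so n(e⁻) = 2 × 0.07061 = 0.1412 mol
Since the cells are in series, n(e⁻) in the Pb cell is also 0.1412 mol.
Pb²⁺ + 2e⁻ → Pb, so n(Pb) = 0.1412 / 2 = 0.07060 mol
m(Pb) = 0.07060 × 207.2 = 14.6 g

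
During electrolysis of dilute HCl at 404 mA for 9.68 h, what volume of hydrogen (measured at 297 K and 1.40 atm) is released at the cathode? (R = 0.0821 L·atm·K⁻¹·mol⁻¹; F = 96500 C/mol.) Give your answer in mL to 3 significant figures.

1270 mL

Charge passed = 0.404 × 34848 = 14080 C
Moles of electrons = 14080 / 96500 = 0.1459 mol
2H⁺ + 2e⁻ → H₂, so n(H₂) = 0.1459 / 2 = 0.07295 mol
V = nRT/P = 0.07295 × 0.0821 × 297 / 1.40 = 1.271 L
= 1270 mL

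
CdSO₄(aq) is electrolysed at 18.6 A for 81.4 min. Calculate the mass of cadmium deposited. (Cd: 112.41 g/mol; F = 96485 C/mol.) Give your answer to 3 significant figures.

52.9 g

Q = 18.6 A × 4884 s = 90840 C
n(e⁻) = 90840 / 96485 = 0.9415 mol
Cd²⁺ + 2e⁻ → Cd, so n(Cd) = 0.9415 / 2 = 0.4708 mol
m = 0.4708 × 112.41 = 52.9 g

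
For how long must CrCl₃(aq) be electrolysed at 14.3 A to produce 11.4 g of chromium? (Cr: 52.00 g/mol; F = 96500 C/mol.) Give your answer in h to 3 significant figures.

n(Cr) = 11.4 / 52.00 = 0.2192 mol
Cr³⁺ + 3e⁻ → Cr, so n(e⁻) = 3 × 0.2192 = 0.6576 mol
Q = 0.6576 × 96500 = 63460 C
t = Q / I = 63460 / 14.3 = 4438 s = 1.23 h

1.23 h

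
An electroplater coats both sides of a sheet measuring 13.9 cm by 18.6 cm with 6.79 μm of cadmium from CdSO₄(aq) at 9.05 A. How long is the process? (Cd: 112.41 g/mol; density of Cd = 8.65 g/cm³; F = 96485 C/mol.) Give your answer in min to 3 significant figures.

9.60 min

Plated area = 2 × 13.9 × 18.6 = 517.1 cm²
Volume = 517.1 × 6.79×10⁻⁴ cm = 0.3511 cm³
m(Cd) = 0.3511 × 8.65 = 3.037 g
n(Cd) = 3.037 / 112.41 = 0.02702 mol; n(e⁻) = 2 × 0.02702 = 0.05404 mol
Q = 0.05404 × 96485 = 5214 C
t = 5214 / 9.05 = 576.1 s = 9.60 min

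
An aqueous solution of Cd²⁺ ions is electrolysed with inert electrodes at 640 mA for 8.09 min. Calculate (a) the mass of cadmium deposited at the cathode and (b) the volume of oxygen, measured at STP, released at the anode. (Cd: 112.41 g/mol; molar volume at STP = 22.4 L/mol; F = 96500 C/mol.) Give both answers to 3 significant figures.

Q = 0.640 × 485.4 = 310.7 C; n(e⁻) = 310.7 / 96500 = 0.003220 mol
Cathode: Cd²⁺ + 2e⁻ → Cd → n(Cd) = 0.003220/2 = 0.001610 mol → 0.181 g
Anode: 2H₂O → O₂ + 4H⁺ + 4e⁻ → n(O₂) = 0.003220/4 = 8.050×10^-4 mol → 0.0180 L

0.181 g Cd; 0.0180 L O₂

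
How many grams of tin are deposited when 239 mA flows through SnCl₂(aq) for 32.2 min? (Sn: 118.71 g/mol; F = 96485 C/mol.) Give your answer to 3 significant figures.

Charge passed = 0.239 × 1932 = 461.7 C
n(e⁻) = Q/F = 461.7/96485 = 0.004785 mol
Sn²⁺ + 2e⁻ → Sn, so n(Sn) = 0.004785 / 2 = 0.002393 mol
m = 0.002393 × 118.71 = 0.284 g

0.284 g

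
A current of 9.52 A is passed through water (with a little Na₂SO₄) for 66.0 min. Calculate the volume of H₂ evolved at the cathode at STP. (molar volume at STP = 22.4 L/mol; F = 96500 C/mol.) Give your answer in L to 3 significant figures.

Q = It = 9.52 × 3960 = 37700 C
n(e⁻) = Q/F = 37700/96500 = 0.3907 mol
2H⁺ + 2e⁻ → H₂, so n(H₂) = 0.3907 / 2 = 0.1954 mol
V = 0.1954 × 22.4 = 4.377 L

4.38 L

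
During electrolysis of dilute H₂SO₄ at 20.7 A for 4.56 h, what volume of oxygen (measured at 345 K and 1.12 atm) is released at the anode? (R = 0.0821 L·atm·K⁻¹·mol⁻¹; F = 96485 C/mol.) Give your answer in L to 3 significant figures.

Q = It = 20.7 × 16416 = 3.398×10^5 C
n(e⁻) = 3.398×10^5 / 96485 = 3.522 mol
2H₂O → O₂ + 4H⁺ + 4e⁻, so n(O₂) = 3.522 / 4 = 0.8805 mol
V = nRT/P = 0.8805 × 0.0821 × 345 / 1.12 = 22.27 L

22.3 L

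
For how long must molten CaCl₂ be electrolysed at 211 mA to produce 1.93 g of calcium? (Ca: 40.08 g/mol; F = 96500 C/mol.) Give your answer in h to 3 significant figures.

n(Ca) = 1.93 / 40.08 = 0.04815 mol
Ca²⁺ + 2e⁻ → Ca, so n(e⁻) = 2 × 0.04815 = 0.09630 mol
Q = 0.09630 × 96500 = 9293 C
t = Q / I = 9293 / 0.211 = 44040 s = 12.2 h

12.2 h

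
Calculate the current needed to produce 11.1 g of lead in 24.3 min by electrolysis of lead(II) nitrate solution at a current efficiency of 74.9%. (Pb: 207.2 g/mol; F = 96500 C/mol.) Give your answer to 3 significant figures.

9.47 A

n(Pb) = 11.1 / 207.2 = 0.05357 mol
Pb²⁺ + 2e⁻ → Pb, so n(e⁻) = 2 × 0.05357 = 0.1071 mol
Q = 0.1071 × 96500 / 0.749 = 13800 C
I = Q / t = 13800 / 1458 s = 9.47 A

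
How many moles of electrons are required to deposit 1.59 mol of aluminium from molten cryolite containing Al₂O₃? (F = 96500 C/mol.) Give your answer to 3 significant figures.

Al³⁺ + 3e⁻ → Al, so n(e⁻) = 3 × 1.59 = 4.770 mol

4.77 mol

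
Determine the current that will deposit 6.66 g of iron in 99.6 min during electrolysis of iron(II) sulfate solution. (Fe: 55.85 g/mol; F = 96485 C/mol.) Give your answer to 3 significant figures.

n(Fe) = 6.66 / 55.85 = 0.1192 mol
Fe²⁺ + 2e⁻ → Fe, so n(e⁻) = 2 × 0.1192 = 0.2384 mol
Q = 0.2384 × 96485 = 23000 C
I = Q / t = 23000 / 5976 s = 3.85 A

3.85 A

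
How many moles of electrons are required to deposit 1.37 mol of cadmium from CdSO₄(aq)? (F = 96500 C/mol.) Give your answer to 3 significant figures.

Cd²⁺ + 2e⁻ → Cd, so n(e⁻) = 2 × 1.37 = 2.740 mol

2.74 mol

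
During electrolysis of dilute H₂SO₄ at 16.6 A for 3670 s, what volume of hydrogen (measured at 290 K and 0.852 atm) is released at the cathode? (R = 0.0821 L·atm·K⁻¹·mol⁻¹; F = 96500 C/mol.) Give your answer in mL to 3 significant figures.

Q = 16.6 A × 3670 s = 60920 C
n(e⁻) = Q/F = 60920/96500 = 0.6313 mol
2H⁺ + 2e⁻ → H₂, so n(H₂) = 0.6313 / 2 = 0.3157 mol
V = nRT/P = 0.3157 × 0.0821 × 290 / 0.852 = 8.822 L
= 8820 mL

8820 mL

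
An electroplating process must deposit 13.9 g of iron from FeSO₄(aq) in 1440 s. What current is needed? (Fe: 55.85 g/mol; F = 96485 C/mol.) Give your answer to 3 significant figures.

33.4 A

n(Fe) = 13.9 / 55.85 = 0.2489 mol
Fe²⁺ + 2e⁻ → Fe, so n(e⁻) = 2 × 0.2489 = 0.4978 mol
Q = 0.4978 × 96485 = 48030 C
I = Q / t = 48030 / 1440 s = 33.4 A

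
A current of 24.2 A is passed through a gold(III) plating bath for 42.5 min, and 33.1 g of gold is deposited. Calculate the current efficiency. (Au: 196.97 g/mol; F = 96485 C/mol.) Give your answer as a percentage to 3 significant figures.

Q = 24.2 × 2550 = 61710 C
n(e⁻) = 61710 / 96485 = 0.6396 mol
Au³⁺ + 3e⁻ → Au, so theoretical n(Au) = 0.2132 mol → 41.99 g
Efficiency = 33.1 / 41.99 = 0.7883 = 78.8%

78.8%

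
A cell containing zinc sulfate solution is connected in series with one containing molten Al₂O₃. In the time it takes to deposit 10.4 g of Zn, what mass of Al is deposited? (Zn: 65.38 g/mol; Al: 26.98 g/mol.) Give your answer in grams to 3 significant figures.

n(Zn) = 10.4 / 65.38 = 0.1591 mol
Zn²⁺ + 2e⁻ → Zn, so n(e⁻) = 2 × 0.1591 = 0.3182 mol
Same current for the same time ⇒ same n(e⁻) = 0.3182 mol in both cells.
Al³⁺ + 3e⁻ → Al, so n(Al) = 0.3182 / 3 = 0.1061 mol
m(Al) = 0.1061 × 26.98 = 2.86 g

2.86 g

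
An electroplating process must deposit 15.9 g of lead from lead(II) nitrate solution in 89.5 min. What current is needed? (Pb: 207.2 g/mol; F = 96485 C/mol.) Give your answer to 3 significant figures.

n(Pb) = 15.9 / 207.2 = 0.07674 mol
Pb²⁺ + 2e⁻ → Pb, so n(e⁻) = 2 × 0.07674 = 0.1535 mol
Q = 0.1535 × 96485 = 14810 C
I = Q / t = 14810 / 5370 s = 2.76 A

2.76 A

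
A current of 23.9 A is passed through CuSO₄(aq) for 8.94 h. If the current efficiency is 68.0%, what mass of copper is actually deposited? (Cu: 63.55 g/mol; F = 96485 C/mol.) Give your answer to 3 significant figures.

Q = 23.9 × 32184 = 7.692×10^5 C
n(e⁻) = 7.692×10^5 / 96485 = 7.972 mol
Cu²⁺ + 2e⁻ → Cu, so theoretical m(Cu) = 3.986 × 63.55 = 253.3 g
Actual mass = 68.0% × 253.3 = 172 g

172 g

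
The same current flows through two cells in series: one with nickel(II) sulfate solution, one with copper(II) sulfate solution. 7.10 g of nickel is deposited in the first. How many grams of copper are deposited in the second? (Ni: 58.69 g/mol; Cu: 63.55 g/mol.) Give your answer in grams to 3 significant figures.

7.69 g

n(Ni) = 7.10 / 58.69 = 0.1210 mol
Ni²⁺ + 2e⁻ → Ni, so n(e⁻) = 2 × 0.1210 = 0.2420 mol
The cells are in series, so the same charge (and hence the same n(e⁻) = 0.2420 mol) passes through both.
Cu²⁺ + 2e⁻ → Cu, so n(Cu) = 0.2420 / 2 = 0.1210 mol
m(Cu) = 0.1210 × 63.55 = 7.69 g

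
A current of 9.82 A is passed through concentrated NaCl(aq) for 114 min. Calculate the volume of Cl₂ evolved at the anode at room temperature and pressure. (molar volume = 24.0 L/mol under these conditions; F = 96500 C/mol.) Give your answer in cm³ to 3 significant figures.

8350 cm³

Charge passed = 9.82 × 6840 = 67170 C
n(e⁻) = Q/F = 67170/96500 = 0.6961 mol
2Cl⁻ → Cl₂ + 2e⁻, so n(Cl₂) = 0.6961 / 2 = 0.3481 mol
V = 0.3481 × 24.0 = 8.354 L
= 8350 cm³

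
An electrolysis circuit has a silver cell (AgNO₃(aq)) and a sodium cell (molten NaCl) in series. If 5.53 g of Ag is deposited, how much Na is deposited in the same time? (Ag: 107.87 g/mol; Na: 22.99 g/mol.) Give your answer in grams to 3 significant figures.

1.18 g

n(Ag) = 5.53 / 107.87 = 0.05127 mol
Ag⁺ + e⁻ → Ag, so n(e⁻) = 0.05127 mol
Same current for the same time ⇒ same n(e⁻) = 0.05127 mol in both cells.
Na⁺ + e⁻ → Na, so n(Na) = 0.05127 mol
m(Na) = 0.05127 × 22.99 = 1.18 g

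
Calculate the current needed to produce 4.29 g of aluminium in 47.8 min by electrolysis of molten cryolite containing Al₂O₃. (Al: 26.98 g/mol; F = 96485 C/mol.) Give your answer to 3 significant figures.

16.0 A

n(Al) = 4.29 / 26.98 = 0.1590 mol
Al³⁺ + 3e⁻ → Al, so n(e⁻) = 3 × 0.1590 = 0.4770 mol
Q = 0.4770 × 96485 = 46020 C
I = Q / t = 46020 / 2868 s = 16.0 A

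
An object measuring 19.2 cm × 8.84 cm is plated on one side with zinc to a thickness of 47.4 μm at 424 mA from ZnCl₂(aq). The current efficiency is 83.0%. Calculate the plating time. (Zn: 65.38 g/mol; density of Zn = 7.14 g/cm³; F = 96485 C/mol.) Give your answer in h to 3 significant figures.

13.4 h

Plated area = 19.2 × 8.84 = 169.7 cm²
Volume = 169.7 × 47.4×10⁻⁴ cm = 0.8044 cm³
m(Zn) = 0.8044 × 7.14 = 5.743 g
n(Zn) = 5.743 / 65.38 = 0.08784 mol; n(e⁻) = 2 × 0.08784 = 0.1757 mol
Q = 0.1757 × 96485 / 0.830 = 20420 C
t = 20420 / 0.424 = 48160 s = 13.4 h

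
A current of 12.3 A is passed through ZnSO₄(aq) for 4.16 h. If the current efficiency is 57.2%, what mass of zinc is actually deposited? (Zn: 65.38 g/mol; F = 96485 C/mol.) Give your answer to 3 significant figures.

Q = 12.3 × 14976 = 1.842×10^5 C
n(e⁻) = 1.842×10^5 / 96485 = 1.909 mol
Zn²⁺ + 2e⁻ → Zn, so theoretical m(Zn) = 0.9545 × 65.38 = 62.41 g
Actual mass = 57.2% × 62.41 = 35.7 g

35.7 g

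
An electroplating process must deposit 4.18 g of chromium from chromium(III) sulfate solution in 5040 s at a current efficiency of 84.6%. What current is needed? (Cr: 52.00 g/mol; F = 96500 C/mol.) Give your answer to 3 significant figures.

n(Cr) = 4.18 / 52.00 = 0.08038 mol
Cr³⁺ + 3e⁻ → Cr, so n(e⁻) = 3 × 0.08038 = 0.2411 mol
Q = 0.2411 × 96500 / 0.846 = 27500 C
I = Q / t = 27500 / 5040 s = 5.46 A

5.46 A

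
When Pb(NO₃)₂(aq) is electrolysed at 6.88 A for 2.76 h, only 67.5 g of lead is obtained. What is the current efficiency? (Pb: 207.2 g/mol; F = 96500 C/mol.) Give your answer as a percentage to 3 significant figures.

Q = 6.88 × 9936 = 68360 C
n(e⁻) = 68360 / 96500 = 0.7084 mol
Pb²⁺ + 2e⁻ → Pb, so theoretical n(Pb) = 0.3542 mol → 73.39 g
Efficiency = 67.5 / 73.39 = 0.9197 = 92.0%

92.0%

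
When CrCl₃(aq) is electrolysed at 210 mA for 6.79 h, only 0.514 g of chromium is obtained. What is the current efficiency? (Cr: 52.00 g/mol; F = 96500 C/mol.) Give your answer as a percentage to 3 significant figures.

Q = 0.210 × 24444 = 5133 C
n(e⁻) = 5133 / 96500 = 0.05319 mol
Cr³⁺ + 3e⁻ → Cr, so theoretical n(Cr) = 0.01773 mol → 0.9220 g
Efficiency = 0.514 / 0.9220 = 0.5575 = 55.7%

55.7%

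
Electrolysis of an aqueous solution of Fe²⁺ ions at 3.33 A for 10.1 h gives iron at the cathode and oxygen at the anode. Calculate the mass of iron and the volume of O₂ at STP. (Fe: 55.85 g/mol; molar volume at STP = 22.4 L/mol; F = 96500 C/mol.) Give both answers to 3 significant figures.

Q = 3.33 × 36360 = 1.211×10^5 C; n(e⁻) = 1.211×10^5 / 96500 = 1.255 mol
Cathode: Fe²⁺ + 2e⁻ → Fe → n(Fe) = 1.255/2 = 0.6275 mol → 35.0 g
Anode: 2H₂O → O₂ + 4H⁺ + 4e⁻ → n(O₂) = 1.255/4 = 0.3138 mol → 7.03 L

35.0 g Fe; 7.03 L O₂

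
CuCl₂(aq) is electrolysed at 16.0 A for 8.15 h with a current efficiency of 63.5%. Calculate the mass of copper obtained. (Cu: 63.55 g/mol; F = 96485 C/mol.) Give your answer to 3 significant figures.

98.2 g

Q = 16.0 × 29340 = 4.694×10^5 C
n(e⁻) = 4.694×10^5 / 96485 = 4.865 mol
Cu²⁺ + 2e⁻ → Cu, so theoretical m(Cu) = 2.433 × 63.55 = 154.6 g
Actual mass = 63.5% × 154.6 = 98.2 g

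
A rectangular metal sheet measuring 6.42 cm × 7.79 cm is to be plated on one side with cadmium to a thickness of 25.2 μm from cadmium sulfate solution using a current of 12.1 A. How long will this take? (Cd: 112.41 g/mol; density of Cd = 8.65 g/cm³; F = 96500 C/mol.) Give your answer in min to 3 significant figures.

2.58 min

Plated area = 6.42 × 7.79 = 50.01 cm²
Volume = 50.01 × 25.2×10⁻⁴ cm = 0.1260 cm³
m(Cd) = 0.1260 × 8.65 = 1.090 g
n(Cd) = 1.090 / 112.41 = 0.009697 mol; n(e⁻) = 2 × 0.009697 = 0.01939 mol
Q = 0.01939 × 96500 = 1871 C
t = 1871 / 12.1 = 154.6 s = 2.58 min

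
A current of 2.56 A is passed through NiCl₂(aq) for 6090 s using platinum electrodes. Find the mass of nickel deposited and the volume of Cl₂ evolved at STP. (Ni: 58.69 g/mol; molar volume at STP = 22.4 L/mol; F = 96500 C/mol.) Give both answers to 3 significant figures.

4.74 g Ni; 1.81 L Cl₂

Q = 2.56 × 6090 = 15590 C; n(e⁻) = 15590 / 96500 = 0.1616 mol
Cathode: Ni²⁺ + 2e⁻ → Ni → n(Ni) = 0.1616/2 = 0.08080 mol → 4.74 g
Anode: 2Cl⁻ → Cl₂ + 2e⁻ → n(Cl₂) = 0.1616/2 = 0.08080 mol → 1.81 L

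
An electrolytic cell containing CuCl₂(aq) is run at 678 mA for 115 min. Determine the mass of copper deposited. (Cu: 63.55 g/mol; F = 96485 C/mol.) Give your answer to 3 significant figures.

1.54 g

Q = It = 0.678 × 6900 = 4678 C
n(e⁻) = 4678 / 96485 = 0.04848 mol
Cu²⁺ + 2e⁻ → Cu, so n(Cu) = 0.04848 / 2 = 0.02424 mol
m = 0.02424 × 63.55 = 1.54 g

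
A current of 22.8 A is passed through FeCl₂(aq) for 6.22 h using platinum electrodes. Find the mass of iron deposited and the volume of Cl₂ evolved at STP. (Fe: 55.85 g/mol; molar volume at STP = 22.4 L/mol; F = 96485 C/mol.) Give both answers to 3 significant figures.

148 g Fe; 59.3 L Cl₂

Q = 22.8 × 22392 = 5.105×10^5 C; n(e⁻) = 5.105×10^5 / 96485 = 5.291 mol
Cathode: Fe²⁺ + 2e⁻ → Fe → n(Fe) = 5.291/2 = 2.646 mol → 148 g
Anode: 2Cl⁻ → Cl₂ + 2e⁻ → n(Cl₂) = 5.291/2 = 2.646 mol → 59.3 L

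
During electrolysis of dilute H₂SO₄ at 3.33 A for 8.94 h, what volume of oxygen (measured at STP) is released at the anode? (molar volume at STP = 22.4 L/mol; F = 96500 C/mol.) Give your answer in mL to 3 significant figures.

6220 mL

Q = It = 3.33 × 32184 = 1.072×10^5 C
n(e⁻) = 1.072×10^5 / 96500 = 1.111 mol
2H₂O → O₂ + 4H⁺ + 4e⁻, so n(O₂) = 1.111 / 4 = 0.2778 mol
V = 0.2778 × 22.4 = 6.223 L
= 6220 mL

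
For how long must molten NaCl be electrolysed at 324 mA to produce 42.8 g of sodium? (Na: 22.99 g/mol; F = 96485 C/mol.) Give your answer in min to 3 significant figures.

9240 min

n(Na) = 42.8 / 22.99 = 1.862 mol
Na⁺ + e⁻ → Na, so n(e⁻) = 1.862 mol
Q = 1.862 × 96485 = 1.797×10^5 C
t = Q / I = 1.797×10^5 / 0.324 = 5.546×10^5 s = 9240 min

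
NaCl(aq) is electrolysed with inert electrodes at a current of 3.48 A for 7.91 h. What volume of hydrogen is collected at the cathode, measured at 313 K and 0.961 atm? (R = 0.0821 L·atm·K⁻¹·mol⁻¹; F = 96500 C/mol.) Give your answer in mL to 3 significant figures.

13700 mL

Q = 3.48 A × 28476 s = 99100 C
n(e⁻) = Q/F = 99100/96500 = 1.027 mol
2H⁺ + 2e⁻ → H₂, so n(H₂) = 1.027 / 2 = 0.5135 mol
V = nRT/P = 0.5135 × 0.0821 × 313 / 0.961 = 13.73 L
= 13700 mL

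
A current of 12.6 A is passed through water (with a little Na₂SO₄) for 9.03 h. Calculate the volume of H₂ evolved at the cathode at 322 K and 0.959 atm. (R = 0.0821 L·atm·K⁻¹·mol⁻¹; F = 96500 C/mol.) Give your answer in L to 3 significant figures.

Q = It = 12.6 × 32508 = 4.096×10^5 C
n(e⁻) = 4.096×10^5 / 96500 = 4.245 mol
2H⁺ + 2e⁻ → H₂, so n(H₂) = 4.245 / 2 = 2.123 mol
V = nRT/P = 2.123 × 0.0821 × 322 / 0.959 = 58.52 L

58.5 L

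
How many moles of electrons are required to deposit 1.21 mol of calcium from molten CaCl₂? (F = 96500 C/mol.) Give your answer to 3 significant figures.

Ca²⁺ + 2e⁻ → Ca, so n(e⁻) = 2 × 1.21 = 2.420 mol

2.42 mol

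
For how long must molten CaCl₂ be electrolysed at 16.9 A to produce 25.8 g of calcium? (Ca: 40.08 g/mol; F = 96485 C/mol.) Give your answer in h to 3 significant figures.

n(Ca) = 25.8 / 40.08 = 0.6437 mol
Ca²⁺ + 2e⁻ → Ca, so n(e⁻) = 2 × 0.6437 = 1.287 mol
Q = 1.287 × 96485 = 1.242×10^5 C
t = Q / I = 1.242×10^5 / 16.9 = 7349 s = 2.04 h

2.04 h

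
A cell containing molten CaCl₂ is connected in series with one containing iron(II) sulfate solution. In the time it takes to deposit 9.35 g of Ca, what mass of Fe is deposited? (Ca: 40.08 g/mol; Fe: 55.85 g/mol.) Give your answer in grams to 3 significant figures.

13.0 g

n(Ca) = 9.35 / 40.08 = 0.2333 mol
Ca²⁺ + 2e⁻ → Ca, so n(e⁻) = 2 × 0.2333 = 0.4666 mol
Since the cells are in series, n(e⁻) in the Fe cell is also 0.4666 mol.
Fe²⁺ + 2e⁻ → Fe, so n(Fe) = 0.4666 / 2 = 0.2333 mol
m(Fe) = 0.2333 × 55.85 = 13.0 g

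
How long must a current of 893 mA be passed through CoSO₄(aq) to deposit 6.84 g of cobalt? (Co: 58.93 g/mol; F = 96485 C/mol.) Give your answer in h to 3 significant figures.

6.97 h

n(Co) = 6.84 / 58.93 = 0.1161 mol
Co²⁺ + 2e⁻ → Co, so n(e⁻) = 2 × 0.1161 = 0.2322 mol
Q = 0.2322 × 96485 = 22400 C
t = Q / I = 22400 / 0.893 = 25080 s = 6.97 h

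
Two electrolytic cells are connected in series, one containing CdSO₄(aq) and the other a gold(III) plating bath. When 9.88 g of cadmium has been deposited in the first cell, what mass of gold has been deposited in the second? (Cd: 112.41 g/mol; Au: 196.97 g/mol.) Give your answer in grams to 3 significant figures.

11.5 g

n(Cd) = 9.88 / 112.41 = 0.08789 mol
Cd²⁺ + 2e⁻ → Cd, so n(e⁻) = 2 × 0.08789 = 0.1758 mol
Since the cells are in series, n(e⁻) in the Au cell is also 0.1758 mol.
Au³⁺ + 3e⁻ → Au, so n(Au) = 0.1758 / 3 = 0.05860 mol
m(Au) = 0.05860 × 196.97 = 11.5 g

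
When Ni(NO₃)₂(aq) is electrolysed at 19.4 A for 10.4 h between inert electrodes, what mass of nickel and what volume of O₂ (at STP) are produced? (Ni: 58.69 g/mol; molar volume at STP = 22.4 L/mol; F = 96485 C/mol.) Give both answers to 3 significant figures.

221 g Ni; 42.2 L O₂

Q = 19.4 × 37440 = 7.263×10^5 C; n(e⁻) = 7.263×10^5 / 96485 = 7.528 mol
Cathode: Ni²⁺ + 2e⁻ → Ni → n(Ni) = 7.528/2 = 3.764 mol → 221 g
Anode: 2H₂O → O₂ + 4H⁺ + 4e⁻ → n(O₂) = 7.528/4 = 1.882 mol → 42.2 L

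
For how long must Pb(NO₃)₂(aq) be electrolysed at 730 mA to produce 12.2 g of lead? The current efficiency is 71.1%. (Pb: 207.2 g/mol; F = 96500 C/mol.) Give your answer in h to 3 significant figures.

n(Pb) = 12.2 / 207.2 = 0.05888 mol
Pb²⁺ + 2e⁻ → Pb, so n(e⁻) = 2 × 0.05888 = 0.1178 mol
Q = 0.1178 × 96500 / 0.711 = 15990 C
t = Q / I = 15990 / 0.730 = 21900 s = 6.08 h

6.08 h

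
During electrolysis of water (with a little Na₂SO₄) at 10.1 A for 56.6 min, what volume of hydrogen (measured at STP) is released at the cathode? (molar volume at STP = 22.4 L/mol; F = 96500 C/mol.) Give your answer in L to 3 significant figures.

Q = It = 10.1 × 3396 = 34300 C
n(e⁻) = 34300 / 96500 = 0.3554 mol
2H⁺ + 2e⁻ → H₂, so n(H₂) = 0.3554 / 2 = 0.1777 mol
V = 0.1777 × 22.4 = 3.980 L

3.98 L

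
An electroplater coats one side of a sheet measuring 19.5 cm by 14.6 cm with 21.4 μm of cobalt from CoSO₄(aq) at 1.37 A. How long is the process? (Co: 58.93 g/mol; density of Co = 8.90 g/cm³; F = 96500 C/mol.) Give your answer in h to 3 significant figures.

Plated area = 19.5 × 14.6 = 284.7 cm²
Volume = 284.7 × 21.4×10⁻⁴ cm = 0.6093 cm³
m(Co) = 0.6093 × 8.90 = 5.423 g
n(Co) = 5.423 / 58.93 = 0.09202 mol; n(e⁻) = 2 × 0.09202 = 0.1840 mol
Q = 0.1840 × 96500 = 17760 C
t = 17760 / 1.37 = 12960 s = 3.60 h

3.60 h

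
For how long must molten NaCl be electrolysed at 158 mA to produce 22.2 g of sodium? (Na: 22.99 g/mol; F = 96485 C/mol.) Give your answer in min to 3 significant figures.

9830 min

n(Na) = 22.2 / 22.99 = 0.9656 mol
Na⁺ + e⁻ → Na, so n(e⁻) = 0.9656 mol
Q = 0.9656 × 96485 = 93170 C
t = Q / I = 93170 / 0.158 = 5.897×10^5 s = 9830 min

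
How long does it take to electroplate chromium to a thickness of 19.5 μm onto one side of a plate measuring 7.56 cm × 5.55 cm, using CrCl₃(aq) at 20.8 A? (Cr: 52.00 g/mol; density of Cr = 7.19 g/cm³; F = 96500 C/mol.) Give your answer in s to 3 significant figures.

157 s

Plated area = 7.56 × 5.55 = 41.96 cm²
Volume = 41.96 × 19.5×10⁻⁴ cm = 0.08182 cm³
m(Cr) = 0.08182 × 7.19 = 0.5883 g
n(Cr) = 0.5883 / 52.00 = 0.01131 mol; n(e⁻) = 3 × 0.01131 = 0.03393 mol
Q = 0.03393 × 96500 = 3274 C
t = 3274 / 20.8 = 157.4 s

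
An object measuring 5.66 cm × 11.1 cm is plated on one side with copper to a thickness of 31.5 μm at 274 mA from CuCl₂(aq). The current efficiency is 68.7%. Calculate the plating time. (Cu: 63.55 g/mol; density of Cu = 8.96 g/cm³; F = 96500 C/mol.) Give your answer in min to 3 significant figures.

477 min

Plated area = 5.66 × 11.1 = 62.83 cm²
Volume = 62.83 × 31.5×10⁻⁴ cm = 0.1979 cm³
m(Cu) = 0.1979 × 8.96 = 1.773 g
n(Cu) = 1.773 / 63.55 = 0.02790 mol; n(e⁻) = 2 × 0.02790 = 0.05580 mol
Q = 0.05580 × 96500 / 0.687 = 7838 C
t = 7838 / 0.274 = 28610 s = 477 min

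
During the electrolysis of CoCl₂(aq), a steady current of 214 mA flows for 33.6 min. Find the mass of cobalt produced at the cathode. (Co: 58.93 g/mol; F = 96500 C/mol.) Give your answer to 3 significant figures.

Q = It = 0.214 × 2016 = 431.4 C
n(e⁻) = 431.4 / 96500 = 0.004470 mol
Co²⁺ + 2e⁻ → Co, so n(Co) = 0.004470 / 2 = 0.002235 mol
m = 0.002235 × 58.93 = 0.132 g

0.132 g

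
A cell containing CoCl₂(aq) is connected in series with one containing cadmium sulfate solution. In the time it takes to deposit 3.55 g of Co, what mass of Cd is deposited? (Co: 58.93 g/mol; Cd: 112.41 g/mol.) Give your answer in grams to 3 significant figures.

n(Co) = 3.55 / 58.93 = 0.06024 mol
Co²⁺ + 2e⁻ → Co, so n(e⁻) = 2 × 0.06024 = 0.1205 mol
In series, the same 0.1205 mol of electrons flows through the second cell.
Cd²⁺ + 2e⁻ → Cd, so n(Cd) = 0.1205 / 2 = 0.06025 mol
m(Cd) = 0.06025 × 112.41 = 6.77 g

6.77 g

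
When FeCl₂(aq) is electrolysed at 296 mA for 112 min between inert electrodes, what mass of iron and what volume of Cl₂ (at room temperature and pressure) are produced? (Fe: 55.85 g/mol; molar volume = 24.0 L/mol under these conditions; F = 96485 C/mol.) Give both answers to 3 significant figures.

0.576 g Fe; 0.247 L Cl₂

Q = 0.296 × 6720 = 1989 C; n(e⁻) = 1989 / 96485 = 0.02061 mol
Cathode: Fe²⁺ + 2e⁻ → Fe → n(Fe) = 0.02061/2 = 0.01031 mol → 0.576 g
Anode: 2Cl⁻ → Cl₂ + 2e⁻ → n(Cl₂) = 0.02061/2 = 0.01031 mol → 0.247 L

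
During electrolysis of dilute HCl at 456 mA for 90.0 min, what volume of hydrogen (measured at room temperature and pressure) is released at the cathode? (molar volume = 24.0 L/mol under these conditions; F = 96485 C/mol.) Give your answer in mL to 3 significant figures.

306 mL

Q = 0.456 A × 5400 s = 2462 C
Moles of electrons = 2462 / 96485 = 0.02552 mol
2H⁺ + 2e⁻ → H₂, so n(H₂) = 0.02552 / 2 = 0.01276 mol
V = 0.01276 × 24.0 = 0.3062 L
= 306 mL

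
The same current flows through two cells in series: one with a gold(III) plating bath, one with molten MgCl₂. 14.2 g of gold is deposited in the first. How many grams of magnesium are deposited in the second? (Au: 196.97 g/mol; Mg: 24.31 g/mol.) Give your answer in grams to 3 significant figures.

n(Au) = 14.2 / 196.97 = 0.07209 mol
Au³⁺ + 3e⁻ → Au, so n(e⁻) = 3 × 0.07209 = 0.2163 mol
Same current for the same time ⇒ same n(e⁻) = 0.2163 mol in both cells.
Mg²⁺ + 2e⁻ → Mg, so n(Mg) = 0.2163 / 2 = 0.1082 mol
m(Mg) = 0.1082 × 24.31 = 2.63 g

2.63 g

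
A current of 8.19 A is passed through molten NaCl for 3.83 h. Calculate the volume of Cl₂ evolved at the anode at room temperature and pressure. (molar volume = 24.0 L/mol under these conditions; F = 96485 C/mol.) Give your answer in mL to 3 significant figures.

Q = It = 8.19 × 13788 = 1.129×10^5 C
Moles of electrons = 1.129×10^5 / 96485 = 1.170 mol
2Cl⁻ → Cl₂ + 2e⁻, so n(Cl₂) = 1.170 / 2 = 0.5850 mol
V = 0.5850 × 24.0 = 14.04 L
= 14000 mL

14000 mL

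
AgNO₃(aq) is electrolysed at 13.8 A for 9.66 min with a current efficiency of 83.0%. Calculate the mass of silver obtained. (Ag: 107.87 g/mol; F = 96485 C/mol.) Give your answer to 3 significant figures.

7.42 g

Q = 13.8 × 579.6 = 7998 C
n(e⁻) = 7998 / 96485 = 0.08289 mol
Ag⁺ + e⁻ → Ag, so theoretical m(Ag) = 0.08289 × 107.87 = 8.941 g
Actual mass = 83.0% × 8.941 = 7.42 g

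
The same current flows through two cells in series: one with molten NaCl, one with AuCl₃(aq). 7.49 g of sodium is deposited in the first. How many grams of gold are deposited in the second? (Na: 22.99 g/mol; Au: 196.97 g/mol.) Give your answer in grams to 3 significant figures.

21.4 g

n(Na) = 7.49 / 22.99 = 0.3258 mol
Na⁺ + e⁻ → Na, so n(e⁻) = 0.3258 mol
In series, the same 0.3258 mol of electrons flows through the second cell.
Au³⁺ + 3e⁻ → Au, so n(Au) = 0.3258 / 3 = 0.1086 mol
m(Au) = 0.1086 × 196.97 = 21.4 g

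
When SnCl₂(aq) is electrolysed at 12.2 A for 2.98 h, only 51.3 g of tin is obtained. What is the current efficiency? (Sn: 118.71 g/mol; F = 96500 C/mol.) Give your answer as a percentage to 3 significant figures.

63.7%

Q = 12.2 × 10728 = 1.309×10^5 C
n(e⁻) = 1.309×10^5 / 96500 = 1.356 mol
Sn²⁺ + 2e⁻ → Sn, so theoretical n(Sn) = 0.6780 mol → 80.49 g
Efficiency = 51.3 / 80.49 = 0.6373 = 63.7%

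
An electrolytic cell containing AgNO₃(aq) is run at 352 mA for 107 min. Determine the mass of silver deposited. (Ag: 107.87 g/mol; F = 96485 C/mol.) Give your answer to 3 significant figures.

2.53 g

Q = It = 0.352 × 6420 = 2260 C
n(e⁻) = Q/F = 2260/96485 = 0.02342 mol
Ag⁺ + e⁻ → Ag, so n(Ag) = 0.02342 mol
m = 0.02342 × 107.87 = 2.53 g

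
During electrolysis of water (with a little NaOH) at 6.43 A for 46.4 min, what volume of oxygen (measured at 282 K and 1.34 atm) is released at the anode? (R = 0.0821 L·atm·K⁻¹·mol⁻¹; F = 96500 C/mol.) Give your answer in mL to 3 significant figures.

801 mL

Q = It = 6.43 × 2784 = 17900 C
n(e⁻) = 17900 / 96500 = 0.1855 mol
2H₂O → O₂ + 4H⁺ + 4e⁻, so n(O₂) = 0.1855 / 4 = 0.04638 mol
V = nRT/P = 0.04638 × 0.0821 × 282 / 1.34 = 0.8013 L
= 801 mL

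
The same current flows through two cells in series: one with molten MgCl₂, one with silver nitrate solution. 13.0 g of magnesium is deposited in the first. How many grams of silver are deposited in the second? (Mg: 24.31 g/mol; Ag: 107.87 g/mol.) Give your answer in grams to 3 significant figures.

n(Mg) = 13.0 / 24.31 = 0.5348 mol
Mg²⁺ + 2e⁻ → Mg, so n(e⁻) = 2 × 0.5348 = 1.070 mol
The cells are in series, so the same charge (and hence the same n(e⁻) = 1.070 mol) passes through both.
Ag⁺ + e⁻ → Ag, so n(Ag) = 1.070 mol
m(Ag) = 1.070 × 107.87 = 115 g

115 g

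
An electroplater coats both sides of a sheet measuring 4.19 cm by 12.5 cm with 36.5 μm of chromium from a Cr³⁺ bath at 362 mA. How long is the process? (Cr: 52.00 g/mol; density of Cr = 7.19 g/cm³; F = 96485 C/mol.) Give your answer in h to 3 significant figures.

11.7 h

Plated area = 2 × 4.19 × 12.5 = 104.8 cm²
Volume = 104.8 × 36.5×10⁻⁴ cm = 0.3825 cm³
m(Cr) = 0.3825 × 7.19 = 2.750 g
n(Cr) = 2.750 / 52.00 = 0.05288 mol; n(e⁻) = 3 × 0.05288 = 0.1586 mol
Q = 0.1586 × 96485 = 15300 C
t = 15300 / 0.362 = 42270 s = 11.7 h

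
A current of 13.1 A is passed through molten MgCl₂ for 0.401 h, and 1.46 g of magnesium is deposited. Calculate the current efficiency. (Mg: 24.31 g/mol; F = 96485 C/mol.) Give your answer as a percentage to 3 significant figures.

Q = 13.1 × 1443.6 = 18910 C
n(e⁻) = 18910 / 96485 = 0.1960 mol
Mg²⁺ + 2e⁻ → Mg, so theoretical n(Mg) = 0.09800 mol → 2.382 g
Efficiency = 1.46 / 2.382 = 0.6129 = 61.3%

61.3%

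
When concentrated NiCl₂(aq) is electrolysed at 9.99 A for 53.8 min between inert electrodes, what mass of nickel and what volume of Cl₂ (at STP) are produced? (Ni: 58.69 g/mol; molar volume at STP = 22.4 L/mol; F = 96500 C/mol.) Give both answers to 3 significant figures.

9.81 g Ni; 3.74 L Cl₂

Q = 9.99 × 3228 = 32250 C; n(e⁻) = 32250 / 96500 = 0.3342 mol
Cathode: Ni²⁺ + 2e⁻ → Ni → n(Ni) = 0.3342/2 = 0.1671 mol → 9.81 g
Anode: 2Cl⁻ → Cl₂ + 2e⁻ → n(Cl₂) = 0.3342/2 = 0.1671 mol → 3.74 L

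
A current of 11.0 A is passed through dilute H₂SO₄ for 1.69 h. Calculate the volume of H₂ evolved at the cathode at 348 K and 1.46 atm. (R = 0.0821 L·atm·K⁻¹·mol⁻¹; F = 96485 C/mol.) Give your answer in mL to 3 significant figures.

Q = 11.0 A × 6084 s = 66920 C
n(e⁻) = 66920 / 96485 = 0.6936 mol
2H⁺ + 2e⁻ → H₂, so n(H₂) = 0.6936 / 2 = 0.3468 mol
V = nRT/P = 0.3468 × 0.0821 × 348 / 1.46 = 6.787 L
= 6790 mL

6790 mL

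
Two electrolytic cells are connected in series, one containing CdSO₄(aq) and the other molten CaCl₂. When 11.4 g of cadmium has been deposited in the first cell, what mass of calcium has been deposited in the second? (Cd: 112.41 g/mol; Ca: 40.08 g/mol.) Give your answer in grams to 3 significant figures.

n(Cd) = 11.4 / 112.41 = 0.1014 mol
Cd²⁺ + 2e⁻ → Cd, so n(e⁻) = 2 × 0.1014 = 0.2028 mol
The cells are in series, so the same charge (and hence the same n(e⁻) = 0.2028 mol) passes through both.
Ca²⁺ + 2e⁻ → Ca, so n(Ca) = 0.2028 / 2 = 0.1014 mol
m(Ca) = 0.1014 × 40.08 = 4.06 g

4.06 g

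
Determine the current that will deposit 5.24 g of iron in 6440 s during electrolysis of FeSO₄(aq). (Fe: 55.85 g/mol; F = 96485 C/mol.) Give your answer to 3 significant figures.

2.81 A

n(Fe) = 5.24 / 55.85 = 0.09382 mol
Fe²⁺ + 2e⁻ → Fe, so n(e⁻) = 2 × 0.09382 = 0.1876 mol
Q = 0.1876 × 96485 = 18100 C
I = Q / t = 18100 / 6440 s = 2.81 A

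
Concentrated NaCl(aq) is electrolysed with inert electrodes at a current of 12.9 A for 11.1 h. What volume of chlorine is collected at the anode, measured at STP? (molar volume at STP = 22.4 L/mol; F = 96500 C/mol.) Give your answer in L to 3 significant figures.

59.8 L

Q = It = 12.9 × 39960 = 5.155×10^5 C
Moles of electrons = 5.155×10^5 / 96500 = 5.342 mol
2Cl⁻ → Cl₂ + 2e⁻, so n(Cl₂) = 5.342 / 2 = 2.671 mol
V = 2.671 × 22.4 = 59.83 L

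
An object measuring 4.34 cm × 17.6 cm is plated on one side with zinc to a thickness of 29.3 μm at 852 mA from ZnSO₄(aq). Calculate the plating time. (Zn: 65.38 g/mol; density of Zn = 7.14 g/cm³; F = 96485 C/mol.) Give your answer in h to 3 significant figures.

Plated area = 4.34 × 17.6 = 76.38 cm²
Volume = 76.38 × 29.3×10⁻⁴ cm = 0.2238 cm³
m(Zn) = 0.2238 × 7.14 = 1.598 g
n(Zn) = 1.598 / 65.38 = 0.02444 mol; n(e⁻) = 2 × 0.02444 = 0.04888 mol
Q = 0.04888 × 96485 = 4716 C
t = 4716 / 0.852 = 5535 s = 1.54 h

1.54 h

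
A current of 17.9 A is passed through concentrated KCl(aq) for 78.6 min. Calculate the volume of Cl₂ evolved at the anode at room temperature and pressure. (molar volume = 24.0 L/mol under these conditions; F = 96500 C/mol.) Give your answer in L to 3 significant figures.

Q = 17.9 A × 4716 s = 84420 C
n(e⁻) = Q/F = 84420/96500 = 0.8748 mol
2Cl⁻ → Cl₂ + 2e⁻, so n(Cl₂) = 0.8748 / 2 = 0.4374 mol
V = 0.4374 × 24.0 = 10.50 L

10.5 L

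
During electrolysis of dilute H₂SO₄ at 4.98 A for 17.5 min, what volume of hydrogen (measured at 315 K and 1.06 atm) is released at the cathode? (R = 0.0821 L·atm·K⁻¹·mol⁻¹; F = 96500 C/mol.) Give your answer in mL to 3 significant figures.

Q = 4.98 A × 1050 s = 5229 C
n(e⁻) = 5229 / 96500 = 0.05419 mol
2H⁺ + 2e⁻ → H₂, so n(H₂) = 0.05419 / 2 = 0.02710 mol
V = nRT/P = 0.02710 × 0.0821 × 315 / 1.06 = 0.6612 L
= 661 mL

661 mL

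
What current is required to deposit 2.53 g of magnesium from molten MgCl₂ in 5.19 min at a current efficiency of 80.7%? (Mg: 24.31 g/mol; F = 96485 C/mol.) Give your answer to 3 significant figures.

n(Mg) = 2.53 / 24.31 = 0.1041 mol
Mg²⁺ + 2e⁻ → Mg, so n(e⁻) = 2 × 0.1041 = 0.2082 mol
Q = 0.2082 × 96485 / 0.807 = 24890 C
I = Q / t = 24890 / 311.4 s = 79.9 A

79.9 A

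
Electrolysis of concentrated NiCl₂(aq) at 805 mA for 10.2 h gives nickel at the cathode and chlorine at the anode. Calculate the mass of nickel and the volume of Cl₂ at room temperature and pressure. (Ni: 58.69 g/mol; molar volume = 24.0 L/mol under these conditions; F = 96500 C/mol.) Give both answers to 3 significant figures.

8.99 g Ni; 3.68 L Cl₂

Q = 0.805 × 36720 = 29560 C; n(e⁻) = 29560 / 96500 = 0.3063 mol
Cathode: Ni²⁺ + 2e⁻ → Ni → n(Ni) = 0.3063/2 = 0.1532 mol → 8.99 g
Anode: 2Cl⁻ → Cl₂ + 2e⁻ → n(Cl₂) = 0.3063/2 = 0.1532 mol → 3.68 L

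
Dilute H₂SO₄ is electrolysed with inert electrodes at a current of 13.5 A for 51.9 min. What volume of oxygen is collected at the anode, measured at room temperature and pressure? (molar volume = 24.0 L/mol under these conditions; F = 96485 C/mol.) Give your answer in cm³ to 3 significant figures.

Q = It = 13.5 × 3114 = 42040 C
n(e⁻) = Q/F = 42040/96485 = 0.4357 mol
2H₂O → O₂ + 4H⁺ + 4e⁻, so n(O₂) = 0.4357 / 4 = 0.1089 mol
V = 0.1089 × 24.0 = 2.614 L
= 2610 cm³

2610 cm³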